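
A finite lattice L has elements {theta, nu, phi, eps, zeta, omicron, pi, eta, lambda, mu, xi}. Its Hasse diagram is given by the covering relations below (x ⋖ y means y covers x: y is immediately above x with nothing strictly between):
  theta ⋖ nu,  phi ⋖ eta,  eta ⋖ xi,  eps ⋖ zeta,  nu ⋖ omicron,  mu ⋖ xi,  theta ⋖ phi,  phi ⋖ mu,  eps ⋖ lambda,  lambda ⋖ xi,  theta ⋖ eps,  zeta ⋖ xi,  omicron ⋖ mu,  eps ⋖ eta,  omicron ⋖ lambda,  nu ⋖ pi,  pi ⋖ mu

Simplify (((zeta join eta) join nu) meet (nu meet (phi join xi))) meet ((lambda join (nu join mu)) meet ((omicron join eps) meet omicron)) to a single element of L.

zeta ∨ eta = xi
xi ∨ nu = xi
phi ∨ xi = xi
nu ∧ xi = nu
xi ∧ nu = nu
nu ∨ mu = mu
lambda ∨ mu = xi
omicron ∨ eps = lambda
lambda ∧ omicron = omicron
xi ∧ omicron = omicron
nu ∧ omicron = nu

nu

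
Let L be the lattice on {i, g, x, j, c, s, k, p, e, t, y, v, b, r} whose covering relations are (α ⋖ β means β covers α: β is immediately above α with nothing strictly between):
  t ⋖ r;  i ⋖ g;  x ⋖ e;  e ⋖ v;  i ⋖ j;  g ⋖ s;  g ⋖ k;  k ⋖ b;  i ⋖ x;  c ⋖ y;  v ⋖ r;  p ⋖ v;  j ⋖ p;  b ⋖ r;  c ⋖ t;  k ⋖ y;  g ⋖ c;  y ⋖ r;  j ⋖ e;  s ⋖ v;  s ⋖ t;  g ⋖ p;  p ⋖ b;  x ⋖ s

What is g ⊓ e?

Common lower bounds of {g, e}: i.
The greatest among these is i.

i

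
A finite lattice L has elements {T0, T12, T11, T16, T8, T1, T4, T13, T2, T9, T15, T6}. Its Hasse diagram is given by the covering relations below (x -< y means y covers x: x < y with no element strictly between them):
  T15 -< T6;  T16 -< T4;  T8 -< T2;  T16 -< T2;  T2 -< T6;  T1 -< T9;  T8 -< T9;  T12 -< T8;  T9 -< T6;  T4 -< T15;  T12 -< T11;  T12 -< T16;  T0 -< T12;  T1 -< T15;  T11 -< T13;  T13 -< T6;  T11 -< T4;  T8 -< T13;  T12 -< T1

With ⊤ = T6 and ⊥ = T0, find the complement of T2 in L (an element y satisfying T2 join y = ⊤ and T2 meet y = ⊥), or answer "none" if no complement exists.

none

For every candidate y, either T2 ∨ y ≠ T6 or T2 ∧ y ≠ T0; no complement exists.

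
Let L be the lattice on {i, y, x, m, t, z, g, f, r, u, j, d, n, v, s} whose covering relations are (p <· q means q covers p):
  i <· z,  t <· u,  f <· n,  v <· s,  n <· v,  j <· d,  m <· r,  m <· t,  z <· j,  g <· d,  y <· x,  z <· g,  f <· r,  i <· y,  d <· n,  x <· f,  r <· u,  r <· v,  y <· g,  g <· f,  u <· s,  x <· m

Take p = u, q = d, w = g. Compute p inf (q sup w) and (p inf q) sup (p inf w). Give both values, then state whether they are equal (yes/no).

q sup w = d, so p inf (q sup w) = u inf d = g.
p inf q = g and p inf w = g, so (p inf q) sup (p inf w) = g sup g = g.
Equal: yes.

g; g; yes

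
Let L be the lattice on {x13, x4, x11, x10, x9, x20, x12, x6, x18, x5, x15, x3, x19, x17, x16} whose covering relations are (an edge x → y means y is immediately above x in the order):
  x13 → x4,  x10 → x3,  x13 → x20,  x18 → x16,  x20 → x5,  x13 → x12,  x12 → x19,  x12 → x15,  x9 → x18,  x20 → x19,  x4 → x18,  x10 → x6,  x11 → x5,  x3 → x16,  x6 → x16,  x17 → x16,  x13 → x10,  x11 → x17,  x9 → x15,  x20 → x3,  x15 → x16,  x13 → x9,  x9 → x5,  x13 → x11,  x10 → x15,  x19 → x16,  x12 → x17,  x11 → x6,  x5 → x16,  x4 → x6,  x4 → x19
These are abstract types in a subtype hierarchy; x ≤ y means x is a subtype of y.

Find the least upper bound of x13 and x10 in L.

Common upper bounds of {x13, x10}: x10, x15, x16, x3, x6.
The least among these is x10.

x10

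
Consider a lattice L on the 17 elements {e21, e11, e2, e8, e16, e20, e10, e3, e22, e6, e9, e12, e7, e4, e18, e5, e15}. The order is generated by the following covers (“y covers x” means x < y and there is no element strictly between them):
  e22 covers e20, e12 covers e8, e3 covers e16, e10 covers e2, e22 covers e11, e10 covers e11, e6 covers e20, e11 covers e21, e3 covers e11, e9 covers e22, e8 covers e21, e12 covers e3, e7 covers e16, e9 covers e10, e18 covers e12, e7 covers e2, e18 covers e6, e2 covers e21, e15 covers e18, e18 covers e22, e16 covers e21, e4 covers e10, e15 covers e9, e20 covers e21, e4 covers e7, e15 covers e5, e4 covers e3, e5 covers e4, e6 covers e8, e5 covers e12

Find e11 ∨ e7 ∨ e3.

Common upper bounds of {e11, e7, e3}: e15, e4, e5.
The least among these is e4.

e4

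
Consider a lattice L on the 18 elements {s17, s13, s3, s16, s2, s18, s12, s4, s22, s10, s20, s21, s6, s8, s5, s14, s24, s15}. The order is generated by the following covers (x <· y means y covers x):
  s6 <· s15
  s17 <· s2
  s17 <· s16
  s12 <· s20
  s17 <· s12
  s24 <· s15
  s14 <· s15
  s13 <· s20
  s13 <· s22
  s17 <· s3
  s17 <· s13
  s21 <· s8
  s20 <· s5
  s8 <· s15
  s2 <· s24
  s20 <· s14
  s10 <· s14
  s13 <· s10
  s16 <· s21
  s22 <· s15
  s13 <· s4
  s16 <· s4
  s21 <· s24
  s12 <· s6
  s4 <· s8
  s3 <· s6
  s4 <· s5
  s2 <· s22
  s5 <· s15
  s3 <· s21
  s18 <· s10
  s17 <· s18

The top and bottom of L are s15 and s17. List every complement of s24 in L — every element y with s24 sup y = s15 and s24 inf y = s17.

Need y with s24 ∨ y = s15 and s24 ∧ y = s17.
Checking each element gives: s10, s12, s13, s14, s18, s20.

s10, s12, s13, s14, s18, s20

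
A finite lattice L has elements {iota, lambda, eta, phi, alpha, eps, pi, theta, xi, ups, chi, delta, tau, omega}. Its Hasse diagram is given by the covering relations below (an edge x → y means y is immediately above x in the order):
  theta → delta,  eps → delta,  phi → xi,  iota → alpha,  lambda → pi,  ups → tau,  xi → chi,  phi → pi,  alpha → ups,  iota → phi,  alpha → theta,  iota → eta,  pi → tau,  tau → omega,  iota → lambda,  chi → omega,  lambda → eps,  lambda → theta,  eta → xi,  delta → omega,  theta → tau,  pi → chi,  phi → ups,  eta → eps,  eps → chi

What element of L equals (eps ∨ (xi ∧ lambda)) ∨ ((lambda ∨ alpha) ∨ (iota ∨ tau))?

xi ∧ lambda = iota
eps ∨ iota = eps
lambda ∨ alpha = theta
iota ∨ tau = tau
theta ∨ tau = tau
eps ∨ tau = omega

omega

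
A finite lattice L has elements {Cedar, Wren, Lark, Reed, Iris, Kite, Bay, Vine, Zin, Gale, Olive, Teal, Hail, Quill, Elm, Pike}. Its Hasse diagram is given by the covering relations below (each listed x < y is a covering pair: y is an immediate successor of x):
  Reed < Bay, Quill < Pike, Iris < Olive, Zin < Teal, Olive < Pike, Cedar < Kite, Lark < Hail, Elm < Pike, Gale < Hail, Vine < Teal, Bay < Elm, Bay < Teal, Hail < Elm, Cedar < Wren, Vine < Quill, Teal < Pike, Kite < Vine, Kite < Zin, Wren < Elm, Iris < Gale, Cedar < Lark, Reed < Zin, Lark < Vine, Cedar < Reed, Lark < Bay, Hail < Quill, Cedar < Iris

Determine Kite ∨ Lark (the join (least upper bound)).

Vine

Common upper bounds of {Kite, Lark}: Pike, Quill, Teal, Vine.
The least among these is Vine.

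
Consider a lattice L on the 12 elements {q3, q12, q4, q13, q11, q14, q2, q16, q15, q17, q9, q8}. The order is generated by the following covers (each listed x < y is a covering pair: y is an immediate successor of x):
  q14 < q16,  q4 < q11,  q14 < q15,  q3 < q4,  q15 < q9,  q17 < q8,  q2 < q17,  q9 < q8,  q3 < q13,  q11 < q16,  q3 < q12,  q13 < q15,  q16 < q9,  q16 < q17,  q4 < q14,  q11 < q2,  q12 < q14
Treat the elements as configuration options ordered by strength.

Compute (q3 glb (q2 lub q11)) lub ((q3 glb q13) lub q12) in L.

q2 ∨ q11 = q2
q3 ∧ q2 = q3
q3 ∧ q13 = q3
q3 ∨ q12 = q12
q3 ∨ q12 = q12

q12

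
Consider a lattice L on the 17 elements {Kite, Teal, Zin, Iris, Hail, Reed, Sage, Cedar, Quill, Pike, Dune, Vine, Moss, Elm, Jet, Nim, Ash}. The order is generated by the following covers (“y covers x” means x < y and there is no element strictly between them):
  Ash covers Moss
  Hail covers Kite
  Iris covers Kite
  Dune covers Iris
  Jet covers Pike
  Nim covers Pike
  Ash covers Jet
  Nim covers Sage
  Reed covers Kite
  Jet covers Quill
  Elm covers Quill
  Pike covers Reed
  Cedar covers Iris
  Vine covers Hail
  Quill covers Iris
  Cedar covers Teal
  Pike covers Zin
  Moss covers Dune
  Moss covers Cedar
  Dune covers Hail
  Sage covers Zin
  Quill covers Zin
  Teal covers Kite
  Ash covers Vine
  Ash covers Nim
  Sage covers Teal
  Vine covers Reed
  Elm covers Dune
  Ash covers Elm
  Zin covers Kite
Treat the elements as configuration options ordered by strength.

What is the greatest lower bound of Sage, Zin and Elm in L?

Common lower bounds of {Sage, Zin, Elm}: Kite, Zin.
The greatest among these is Zin.

Zin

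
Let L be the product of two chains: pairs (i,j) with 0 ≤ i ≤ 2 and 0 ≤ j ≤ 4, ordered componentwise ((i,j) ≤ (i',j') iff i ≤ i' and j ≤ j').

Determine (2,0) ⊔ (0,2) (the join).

(2,2)

In a product of chains, the join is componentwise max, giving (2,2).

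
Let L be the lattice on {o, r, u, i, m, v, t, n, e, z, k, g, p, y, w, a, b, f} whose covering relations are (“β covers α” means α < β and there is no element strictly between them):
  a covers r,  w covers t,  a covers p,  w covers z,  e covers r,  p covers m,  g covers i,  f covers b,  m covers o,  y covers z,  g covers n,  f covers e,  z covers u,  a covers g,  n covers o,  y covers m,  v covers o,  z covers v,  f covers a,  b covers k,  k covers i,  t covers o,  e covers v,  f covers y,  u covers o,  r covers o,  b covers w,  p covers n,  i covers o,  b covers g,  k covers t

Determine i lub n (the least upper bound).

g

Common upper bounds of {i, n}: a, b, f, g.
The least among these is g.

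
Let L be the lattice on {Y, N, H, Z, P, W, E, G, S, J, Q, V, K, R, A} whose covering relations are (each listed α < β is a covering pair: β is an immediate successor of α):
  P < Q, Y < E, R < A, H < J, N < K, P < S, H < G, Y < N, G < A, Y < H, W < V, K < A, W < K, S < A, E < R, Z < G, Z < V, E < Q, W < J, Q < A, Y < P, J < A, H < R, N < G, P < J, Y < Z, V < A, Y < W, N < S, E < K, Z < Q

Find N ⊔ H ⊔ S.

A

Common upper bounds of {N, H, S}: A.
The least among these is A.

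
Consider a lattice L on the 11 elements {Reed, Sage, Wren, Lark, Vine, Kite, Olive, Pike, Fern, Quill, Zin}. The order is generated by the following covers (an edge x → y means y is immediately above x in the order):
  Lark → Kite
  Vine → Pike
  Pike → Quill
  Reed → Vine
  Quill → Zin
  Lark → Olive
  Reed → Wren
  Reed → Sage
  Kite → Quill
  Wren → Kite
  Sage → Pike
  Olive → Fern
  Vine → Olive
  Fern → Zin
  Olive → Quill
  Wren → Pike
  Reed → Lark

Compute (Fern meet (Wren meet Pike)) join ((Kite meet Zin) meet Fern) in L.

Lark

Wren ∧ Pike = Wren
Fern ∧ Wren = Reed
Kite ∧ Zin = Kite
Kite ∧ Fern = Lark
Reed ∨ Lark = Lark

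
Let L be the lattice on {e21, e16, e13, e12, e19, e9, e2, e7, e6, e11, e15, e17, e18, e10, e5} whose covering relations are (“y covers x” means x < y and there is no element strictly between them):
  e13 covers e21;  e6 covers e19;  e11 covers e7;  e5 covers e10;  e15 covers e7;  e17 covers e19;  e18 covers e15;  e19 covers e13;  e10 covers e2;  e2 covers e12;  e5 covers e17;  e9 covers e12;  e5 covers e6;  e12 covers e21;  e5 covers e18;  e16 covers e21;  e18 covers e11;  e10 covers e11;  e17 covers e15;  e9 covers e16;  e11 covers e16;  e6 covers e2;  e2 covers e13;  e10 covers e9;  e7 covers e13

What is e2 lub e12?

Common upper bounds of {e2, e12}: e10, e2, e5, e6.
The least among these is e2.

e2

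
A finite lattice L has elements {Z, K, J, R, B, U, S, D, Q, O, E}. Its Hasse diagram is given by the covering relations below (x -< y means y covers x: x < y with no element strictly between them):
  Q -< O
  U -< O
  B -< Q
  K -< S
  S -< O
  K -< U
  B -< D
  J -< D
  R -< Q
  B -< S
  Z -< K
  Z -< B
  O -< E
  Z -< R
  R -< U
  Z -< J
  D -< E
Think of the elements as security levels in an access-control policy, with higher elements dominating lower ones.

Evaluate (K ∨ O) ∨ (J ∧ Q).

K ∨ O = O
J ∧ Q = Z
O ∨ Z = O

O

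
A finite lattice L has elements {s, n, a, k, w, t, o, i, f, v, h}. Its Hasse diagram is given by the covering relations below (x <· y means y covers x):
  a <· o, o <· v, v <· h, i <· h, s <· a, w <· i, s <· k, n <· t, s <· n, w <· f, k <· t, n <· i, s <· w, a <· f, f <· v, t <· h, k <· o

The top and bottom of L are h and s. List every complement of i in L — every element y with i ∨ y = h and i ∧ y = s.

a, k, o

Need y with i ∨ y = h and i ∧ y = s.
Checking each element gives: a, k, o.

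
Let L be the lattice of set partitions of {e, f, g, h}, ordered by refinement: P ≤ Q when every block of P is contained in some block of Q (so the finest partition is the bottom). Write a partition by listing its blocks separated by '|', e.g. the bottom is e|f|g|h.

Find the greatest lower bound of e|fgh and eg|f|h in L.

e|f|g|h

Common lower bounds of {e|fgh, eg|f|h}: e|f|g|h.
The greatest among these is e|f|g|h.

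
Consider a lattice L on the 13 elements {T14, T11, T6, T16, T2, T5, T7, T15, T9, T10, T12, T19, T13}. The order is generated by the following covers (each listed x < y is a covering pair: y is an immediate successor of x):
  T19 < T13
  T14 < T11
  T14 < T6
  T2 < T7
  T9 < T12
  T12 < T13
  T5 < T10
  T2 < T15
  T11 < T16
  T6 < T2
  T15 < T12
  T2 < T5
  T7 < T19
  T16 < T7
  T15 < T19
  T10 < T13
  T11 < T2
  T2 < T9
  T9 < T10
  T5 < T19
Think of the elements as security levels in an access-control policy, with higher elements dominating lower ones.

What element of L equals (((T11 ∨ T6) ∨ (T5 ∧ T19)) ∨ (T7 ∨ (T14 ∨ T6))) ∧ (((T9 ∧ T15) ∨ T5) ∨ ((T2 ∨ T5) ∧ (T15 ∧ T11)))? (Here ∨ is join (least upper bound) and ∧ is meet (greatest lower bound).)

T5

T11 ∨ T6 = T2
T5 ∧ T19 = T5
T2 ∨ T5 = T5
T14 ∨ T6 = T6
T7 ∨ T6 = T7
T5 ∨ T7 = T19
T9 ∧ T15 = T2
T2 ∨ T5 = T5
T2 ∨ T5 = T5
T15 ∧ T11 = T11
T5 ∧ T11 = T11
T5 ∨ T11 = T5
T19 ∧ T5 = T5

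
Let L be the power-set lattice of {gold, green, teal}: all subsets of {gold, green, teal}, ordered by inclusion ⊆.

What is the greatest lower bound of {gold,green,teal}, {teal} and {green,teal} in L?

{teal}

Under ⊆, meet is intersection: {gold,green,teal} ∩ {teal} ∩ {green,teal} = {teal}.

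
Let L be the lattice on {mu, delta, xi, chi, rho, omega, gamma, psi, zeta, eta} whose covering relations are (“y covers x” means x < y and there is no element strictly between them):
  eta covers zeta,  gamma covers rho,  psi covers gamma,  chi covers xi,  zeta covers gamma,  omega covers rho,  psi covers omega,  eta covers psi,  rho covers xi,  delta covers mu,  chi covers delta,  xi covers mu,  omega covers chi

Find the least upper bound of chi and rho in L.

omega

Common upper bounds of {chi, rho}: eta, omega, psi.
The least among these is omega.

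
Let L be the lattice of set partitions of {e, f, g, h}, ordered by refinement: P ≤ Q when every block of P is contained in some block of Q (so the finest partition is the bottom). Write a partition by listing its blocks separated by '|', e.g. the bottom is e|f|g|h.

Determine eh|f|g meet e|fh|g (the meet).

Common lower bounds of {eh|f|g, e|fh|g}: e|f|g|h.
The greatest among these is e|f|g|h.

e|f|g|h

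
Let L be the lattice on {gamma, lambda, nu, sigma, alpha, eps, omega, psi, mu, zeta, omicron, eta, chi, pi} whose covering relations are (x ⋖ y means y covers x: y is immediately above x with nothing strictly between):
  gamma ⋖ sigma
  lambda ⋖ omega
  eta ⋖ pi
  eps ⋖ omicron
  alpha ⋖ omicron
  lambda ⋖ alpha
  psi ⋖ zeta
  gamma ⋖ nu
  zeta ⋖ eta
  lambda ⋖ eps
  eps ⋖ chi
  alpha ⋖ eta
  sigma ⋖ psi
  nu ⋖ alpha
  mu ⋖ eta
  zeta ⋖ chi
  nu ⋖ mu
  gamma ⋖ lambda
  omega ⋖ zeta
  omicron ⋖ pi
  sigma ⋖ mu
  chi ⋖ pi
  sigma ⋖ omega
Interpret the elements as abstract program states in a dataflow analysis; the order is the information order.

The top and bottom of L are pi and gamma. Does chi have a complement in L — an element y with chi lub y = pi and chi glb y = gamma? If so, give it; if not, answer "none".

nu

Need y with chi ∨ y = pi and chi ∧ y = gamma.
Checking each element gives: nu.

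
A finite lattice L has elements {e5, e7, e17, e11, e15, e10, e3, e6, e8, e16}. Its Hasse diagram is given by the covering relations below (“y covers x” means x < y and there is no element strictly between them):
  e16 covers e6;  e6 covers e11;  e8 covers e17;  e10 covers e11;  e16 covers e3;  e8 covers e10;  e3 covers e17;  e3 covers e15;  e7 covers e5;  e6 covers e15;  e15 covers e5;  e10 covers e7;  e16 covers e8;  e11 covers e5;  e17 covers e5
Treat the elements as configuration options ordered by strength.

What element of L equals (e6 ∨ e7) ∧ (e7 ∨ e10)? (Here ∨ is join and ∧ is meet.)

e10

e6 ∨ e7 = e16
e7 ∨ e10 = e10
e16 ∧ e10 = e10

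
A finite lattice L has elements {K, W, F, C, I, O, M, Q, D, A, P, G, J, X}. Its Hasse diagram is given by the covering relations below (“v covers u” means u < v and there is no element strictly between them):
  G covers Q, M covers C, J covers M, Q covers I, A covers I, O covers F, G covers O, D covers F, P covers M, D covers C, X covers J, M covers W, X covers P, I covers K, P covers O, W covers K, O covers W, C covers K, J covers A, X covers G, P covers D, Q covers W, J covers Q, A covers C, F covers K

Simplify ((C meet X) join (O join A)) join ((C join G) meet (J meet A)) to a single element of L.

C ∧ X = C
O ∨ A = X
C ∨ X = X
C ∨ G = X
J ∧ A = A
X ∧ A = A
X ∨ A = X

X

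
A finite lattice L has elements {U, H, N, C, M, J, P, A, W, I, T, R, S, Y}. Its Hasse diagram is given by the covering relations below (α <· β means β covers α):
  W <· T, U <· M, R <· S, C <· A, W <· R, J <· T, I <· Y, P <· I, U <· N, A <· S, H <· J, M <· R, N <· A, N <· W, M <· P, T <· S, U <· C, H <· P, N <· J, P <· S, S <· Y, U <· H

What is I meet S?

P

Common lower bounds of {I, S}: H, M, P, U.
The greatest among these is P.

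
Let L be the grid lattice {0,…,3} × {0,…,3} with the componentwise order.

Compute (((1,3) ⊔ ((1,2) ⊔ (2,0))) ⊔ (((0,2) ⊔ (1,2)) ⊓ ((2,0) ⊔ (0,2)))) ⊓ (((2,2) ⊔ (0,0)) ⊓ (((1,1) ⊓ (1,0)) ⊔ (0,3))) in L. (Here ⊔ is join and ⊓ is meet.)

(1,2)

(1,2) ∨ (2,0) = (2,2)
(1,3) ∨ (2,2) = (2,3)
(0,2) ∨ (1,2) = (1,2)
(2,0) ∨ (0,2) = (2,2)
(1,2) ∧ (2,2) = (1,2)
(2,3) ∨ (1,2) = (2,3)
(2,2) ∨ (0,0) = (2,2)
(1,1) ∧ (1,0) = (1,0)
(1,0) ∨ (0,3) = (1,3)
(2,2) ∧ (1,3) = (1,2)
(2,3) ∧ (1,2) = (1,2)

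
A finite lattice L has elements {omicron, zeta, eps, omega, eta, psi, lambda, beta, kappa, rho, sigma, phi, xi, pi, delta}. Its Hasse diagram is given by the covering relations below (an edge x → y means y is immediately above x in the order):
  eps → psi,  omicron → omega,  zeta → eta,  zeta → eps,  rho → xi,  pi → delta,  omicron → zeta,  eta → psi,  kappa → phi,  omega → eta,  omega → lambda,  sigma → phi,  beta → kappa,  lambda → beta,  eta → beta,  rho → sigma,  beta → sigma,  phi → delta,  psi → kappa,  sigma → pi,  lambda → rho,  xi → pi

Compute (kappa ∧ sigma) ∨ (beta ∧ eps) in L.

kappa ∧ sigma = beta
beta ∧ eps = zeta
beta ∨ zeta = beta

beta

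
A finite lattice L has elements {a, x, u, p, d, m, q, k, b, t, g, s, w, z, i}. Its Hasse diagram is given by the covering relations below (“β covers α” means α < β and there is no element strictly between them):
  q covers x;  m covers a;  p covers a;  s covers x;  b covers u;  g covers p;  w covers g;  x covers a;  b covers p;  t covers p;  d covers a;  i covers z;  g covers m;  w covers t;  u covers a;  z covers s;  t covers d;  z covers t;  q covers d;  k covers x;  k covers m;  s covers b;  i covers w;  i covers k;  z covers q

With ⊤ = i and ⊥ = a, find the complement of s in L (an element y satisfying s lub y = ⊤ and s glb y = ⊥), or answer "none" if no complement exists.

m

Need y with s ∨ y = i and s ∧ y = a.
Checking each element gives: m.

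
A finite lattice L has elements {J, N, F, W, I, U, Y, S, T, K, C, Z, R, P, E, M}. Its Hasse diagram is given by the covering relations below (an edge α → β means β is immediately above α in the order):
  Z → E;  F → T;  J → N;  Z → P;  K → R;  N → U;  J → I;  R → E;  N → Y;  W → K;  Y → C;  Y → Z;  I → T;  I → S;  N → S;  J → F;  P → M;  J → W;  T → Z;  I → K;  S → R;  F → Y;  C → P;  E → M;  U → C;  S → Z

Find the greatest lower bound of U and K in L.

J

Common lower bounds of {U, K}: J.
The greatest among these is J.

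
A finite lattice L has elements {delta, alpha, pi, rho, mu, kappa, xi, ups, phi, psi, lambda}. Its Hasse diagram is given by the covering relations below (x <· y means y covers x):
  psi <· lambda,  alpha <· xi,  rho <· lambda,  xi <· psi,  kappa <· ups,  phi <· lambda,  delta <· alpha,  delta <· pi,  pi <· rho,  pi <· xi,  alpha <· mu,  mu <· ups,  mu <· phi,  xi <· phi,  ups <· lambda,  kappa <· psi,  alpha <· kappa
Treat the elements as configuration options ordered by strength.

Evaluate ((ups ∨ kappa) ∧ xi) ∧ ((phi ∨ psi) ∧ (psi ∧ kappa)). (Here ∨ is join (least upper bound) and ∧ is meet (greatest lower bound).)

ups ∨ kappa = ups
ups ∧ xi = alpha
phi ∨ psi = lambda
psi ∧ kappa = kappa
lambda ∧ kappa = kappa
alpha ∧ kappa = alpha

alpha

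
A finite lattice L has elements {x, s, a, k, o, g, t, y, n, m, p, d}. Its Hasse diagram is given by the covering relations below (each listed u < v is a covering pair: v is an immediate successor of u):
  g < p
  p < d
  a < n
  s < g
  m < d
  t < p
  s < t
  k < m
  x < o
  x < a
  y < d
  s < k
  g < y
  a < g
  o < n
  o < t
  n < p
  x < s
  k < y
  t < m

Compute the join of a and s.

Common upper bounds of {a, s}: d, g, p, y.
The least among these is g.

g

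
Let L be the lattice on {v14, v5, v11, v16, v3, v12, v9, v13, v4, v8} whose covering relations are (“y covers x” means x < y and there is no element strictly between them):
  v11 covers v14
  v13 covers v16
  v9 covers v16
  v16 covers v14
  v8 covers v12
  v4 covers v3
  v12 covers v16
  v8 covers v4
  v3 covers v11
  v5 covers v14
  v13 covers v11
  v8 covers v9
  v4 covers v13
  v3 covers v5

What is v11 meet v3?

Common lower bounds of {v11, v3}: v11, v14.
The greatest among these is v11.

v11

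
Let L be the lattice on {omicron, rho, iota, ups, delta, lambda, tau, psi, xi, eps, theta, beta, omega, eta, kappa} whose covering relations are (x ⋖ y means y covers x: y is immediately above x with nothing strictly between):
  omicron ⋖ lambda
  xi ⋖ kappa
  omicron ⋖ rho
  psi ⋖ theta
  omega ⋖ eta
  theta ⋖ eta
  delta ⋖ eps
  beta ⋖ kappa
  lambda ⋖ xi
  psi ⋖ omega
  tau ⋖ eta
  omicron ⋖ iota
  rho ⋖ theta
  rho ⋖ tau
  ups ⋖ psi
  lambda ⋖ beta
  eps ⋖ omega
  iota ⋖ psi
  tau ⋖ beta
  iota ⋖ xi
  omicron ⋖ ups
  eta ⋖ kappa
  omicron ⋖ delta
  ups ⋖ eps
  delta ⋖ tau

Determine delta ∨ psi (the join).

Common upper bounds of {delta, psi}: eta, kappa, omega.
The least among these is omega.

omega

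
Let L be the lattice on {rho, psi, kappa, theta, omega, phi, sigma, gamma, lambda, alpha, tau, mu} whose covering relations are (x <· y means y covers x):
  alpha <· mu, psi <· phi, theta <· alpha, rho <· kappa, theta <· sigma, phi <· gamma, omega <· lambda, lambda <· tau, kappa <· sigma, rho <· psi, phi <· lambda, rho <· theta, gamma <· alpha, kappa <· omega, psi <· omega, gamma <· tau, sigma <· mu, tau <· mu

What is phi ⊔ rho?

Common upper bounds of {phi, rho}: alpha, gamma, lambda, mu, phi, tau.
The least among these is phi.

phi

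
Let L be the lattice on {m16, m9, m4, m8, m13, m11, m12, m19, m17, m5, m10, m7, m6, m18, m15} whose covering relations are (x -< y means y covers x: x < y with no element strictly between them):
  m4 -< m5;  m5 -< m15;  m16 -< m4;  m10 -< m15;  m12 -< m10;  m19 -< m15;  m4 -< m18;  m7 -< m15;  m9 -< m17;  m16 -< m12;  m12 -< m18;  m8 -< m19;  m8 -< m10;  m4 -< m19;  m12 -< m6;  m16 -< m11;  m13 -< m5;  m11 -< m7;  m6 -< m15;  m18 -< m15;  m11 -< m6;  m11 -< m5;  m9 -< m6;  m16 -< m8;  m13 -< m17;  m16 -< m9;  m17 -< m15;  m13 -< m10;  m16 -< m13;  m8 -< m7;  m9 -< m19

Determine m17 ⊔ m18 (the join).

m15

Common upper bounds of {m17, m18}: m15.
The least among these is m15.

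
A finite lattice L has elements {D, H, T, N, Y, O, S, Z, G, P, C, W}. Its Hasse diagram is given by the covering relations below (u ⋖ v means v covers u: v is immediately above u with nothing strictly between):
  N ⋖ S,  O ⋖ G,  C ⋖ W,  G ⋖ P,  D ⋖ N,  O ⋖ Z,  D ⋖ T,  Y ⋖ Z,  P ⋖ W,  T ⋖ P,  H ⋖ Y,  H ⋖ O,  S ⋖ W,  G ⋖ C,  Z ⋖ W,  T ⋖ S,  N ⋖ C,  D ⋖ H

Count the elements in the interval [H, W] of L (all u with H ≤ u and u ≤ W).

8

The interval [H, W] = {C, G, H, O, P, W, Y, Z}, which has 8 elements.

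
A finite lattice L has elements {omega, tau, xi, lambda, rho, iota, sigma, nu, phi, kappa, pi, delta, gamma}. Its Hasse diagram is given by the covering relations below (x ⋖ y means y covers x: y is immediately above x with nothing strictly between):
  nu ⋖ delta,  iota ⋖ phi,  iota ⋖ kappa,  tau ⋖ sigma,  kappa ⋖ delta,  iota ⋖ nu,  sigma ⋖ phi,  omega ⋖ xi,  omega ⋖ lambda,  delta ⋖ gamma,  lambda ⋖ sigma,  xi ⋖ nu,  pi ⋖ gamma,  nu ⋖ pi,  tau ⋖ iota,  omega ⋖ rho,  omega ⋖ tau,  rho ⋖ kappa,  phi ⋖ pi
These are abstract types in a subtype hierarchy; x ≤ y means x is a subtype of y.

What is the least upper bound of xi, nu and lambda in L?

Common upper bounds of {xi, nu, lambda}: gamma, pi.
The least among these is pi.

pi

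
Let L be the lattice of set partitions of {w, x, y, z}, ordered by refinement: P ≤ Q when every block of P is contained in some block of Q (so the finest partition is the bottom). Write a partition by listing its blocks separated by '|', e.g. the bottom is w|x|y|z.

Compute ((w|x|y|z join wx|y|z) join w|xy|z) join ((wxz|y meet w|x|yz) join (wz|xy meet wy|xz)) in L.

wxy|z

w|x|y|z ∨ wx|y|z = wx|y|z
wx|y|z ∨ w|xy|z = wxy|z
wxz|y ∧ w|x|yz = w|x|y|z
wz|xy ∧ wy|xz = w|x|y|z
w|x|y|z ∨ w|x|y|z = w|x|y|z
wxy|z ∨ w|x|y|z = wxy|z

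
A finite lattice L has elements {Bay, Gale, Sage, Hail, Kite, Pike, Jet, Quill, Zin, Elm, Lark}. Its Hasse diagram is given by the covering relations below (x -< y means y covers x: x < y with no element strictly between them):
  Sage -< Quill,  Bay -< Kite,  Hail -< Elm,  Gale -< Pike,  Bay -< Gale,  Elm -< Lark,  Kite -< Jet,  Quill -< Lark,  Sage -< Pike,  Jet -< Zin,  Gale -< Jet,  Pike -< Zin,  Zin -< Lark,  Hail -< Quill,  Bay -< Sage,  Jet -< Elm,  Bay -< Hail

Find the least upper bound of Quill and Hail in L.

Common upper bounds of {Quill, Hail}: Lark, Quill.
The least among these is Quill.

Quill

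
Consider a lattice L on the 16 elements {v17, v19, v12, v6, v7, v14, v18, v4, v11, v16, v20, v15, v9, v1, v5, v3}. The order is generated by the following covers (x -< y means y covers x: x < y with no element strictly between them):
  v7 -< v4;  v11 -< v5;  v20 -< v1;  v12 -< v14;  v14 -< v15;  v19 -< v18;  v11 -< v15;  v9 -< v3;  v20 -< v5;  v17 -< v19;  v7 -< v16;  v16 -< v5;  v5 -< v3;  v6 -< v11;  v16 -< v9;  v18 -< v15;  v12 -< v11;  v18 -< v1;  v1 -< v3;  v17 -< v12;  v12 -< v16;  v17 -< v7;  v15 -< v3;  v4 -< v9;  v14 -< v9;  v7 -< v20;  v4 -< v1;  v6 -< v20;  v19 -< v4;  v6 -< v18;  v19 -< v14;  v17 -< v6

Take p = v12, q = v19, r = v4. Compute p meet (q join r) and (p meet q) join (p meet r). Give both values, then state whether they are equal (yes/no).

q join r = v4, so p meet (q join r) = v12 meet v4 = v17.
p meet q = v17 and p meet r = v17, so (p meet q) join (p meet r) = v17 join v17 = v17.
Equal: yes.

v17; v17; yes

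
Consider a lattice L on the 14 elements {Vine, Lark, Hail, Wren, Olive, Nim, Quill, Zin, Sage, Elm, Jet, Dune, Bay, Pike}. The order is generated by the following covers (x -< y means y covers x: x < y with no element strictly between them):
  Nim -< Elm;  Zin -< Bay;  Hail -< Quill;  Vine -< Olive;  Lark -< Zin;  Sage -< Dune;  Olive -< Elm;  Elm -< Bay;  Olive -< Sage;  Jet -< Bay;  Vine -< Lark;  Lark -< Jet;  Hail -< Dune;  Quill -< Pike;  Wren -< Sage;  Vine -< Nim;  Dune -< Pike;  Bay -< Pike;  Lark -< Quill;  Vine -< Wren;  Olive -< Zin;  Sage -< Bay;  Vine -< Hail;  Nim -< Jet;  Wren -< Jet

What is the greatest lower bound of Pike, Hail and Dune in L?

Common lower bounds of {Pike, Hail, Dune}: Hail, Vine.
The greatest among these is Hail.

Hail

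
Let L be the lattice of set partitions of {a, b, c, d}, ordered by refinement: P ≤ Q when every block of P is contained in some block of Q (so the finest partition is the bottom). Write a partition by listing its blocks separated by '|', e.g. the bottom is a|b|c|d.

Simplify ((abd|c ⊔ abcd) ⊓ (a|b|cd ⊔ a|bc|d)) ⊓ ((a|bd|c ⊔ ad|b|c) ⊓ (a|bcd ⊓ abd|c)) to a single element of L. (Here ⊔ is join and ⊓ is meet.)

a|bd|c

abd|c ∨ abcd = abcd
a|b|cd ∨ a|bc|d = a|bcd
abcd ∧ a|bcd = a|bcd
a|bd|c ∨ ad|b|c = abd|c
a|bcd ∧ abd|c = a|bd|c
abd|c ∧ a|bd|c = a|bd|c
a|bcd ∧ a|bd|c = a|bd|c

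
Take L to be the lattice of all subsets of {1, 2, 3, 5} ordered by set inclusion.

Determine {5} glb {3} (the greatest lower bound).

Under ⊆, meet is intersection: {5} ∩ {3} = {}.

{}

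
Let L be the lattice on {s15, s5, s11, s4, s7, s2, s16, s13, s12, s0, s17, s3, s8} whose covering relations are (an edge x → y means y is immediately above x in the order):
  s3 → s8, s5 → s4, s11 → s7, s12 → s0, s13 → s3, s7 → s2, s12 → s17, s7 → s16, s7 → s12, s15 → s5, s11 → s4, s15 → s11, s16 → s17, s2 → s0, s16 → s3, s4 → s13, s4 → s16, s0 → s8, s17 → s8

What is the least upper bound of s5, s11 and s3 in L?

Common upper bounds of {s5, s11, s3}: s3, s8.
The least among these is s3.

s3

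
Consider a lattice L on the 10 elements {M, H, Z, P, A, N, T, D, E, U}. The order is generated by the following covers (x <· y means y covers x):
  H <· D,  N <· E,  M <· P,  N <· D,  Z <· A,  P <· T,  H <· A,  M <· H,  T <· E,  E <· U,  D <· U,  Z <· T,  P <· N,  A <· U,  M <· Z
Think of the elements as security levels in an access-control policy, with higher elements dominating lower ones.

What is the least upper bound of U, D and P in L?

Common upper bounds of {U, D, P}: U.
The least among these is U.

U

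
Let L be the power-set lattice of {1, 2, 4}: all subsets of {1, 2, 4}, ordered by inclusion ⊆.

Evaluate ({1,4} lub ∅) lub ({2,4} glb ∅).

{1,4}

{1,4} ∨ ∅ = {1,4}
{2,4} ∧ ∅ = ∅
{1,4} ∨ ∅ = {1,4}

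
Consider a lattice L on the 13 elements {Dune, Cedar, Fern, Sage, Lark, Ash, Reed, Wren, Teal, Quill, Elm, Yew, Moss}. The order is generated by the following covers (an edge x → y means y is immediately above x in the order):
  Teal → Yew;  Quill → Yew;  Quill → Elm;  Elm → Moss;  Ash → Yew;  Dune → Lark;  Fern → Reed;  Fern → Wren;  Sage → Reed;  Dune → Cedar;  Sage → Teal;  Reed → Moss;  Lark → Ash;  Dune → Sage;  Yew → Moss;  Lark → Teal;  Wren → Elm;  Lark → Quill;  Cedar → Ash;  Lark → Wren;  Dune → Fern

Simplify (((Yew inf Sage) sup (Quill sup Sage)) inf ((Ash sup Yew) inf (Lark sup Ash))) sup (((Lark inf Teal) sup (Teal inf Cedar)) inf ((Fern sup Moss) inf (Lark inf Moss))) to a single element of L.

Ash

Yew ∧ Sage = Sage
Quill ∨ Sage = Yew
Sage ∨ Yew = Yew
Ash ∨ Yew = Yew
Lark ∨ Ash = Ash
Yew ∧ Ash = Ash
Yew ∧ Ash = Ash
Lark ∧ Teal = Lark
Teal ∧ Cedar = Dune
Lark ∨ Dune = Lark
Fern ∨ Moss = Moss
Lark ∧ Moss = Lark
Moss ∧ Lark = Lark
Lark ∧ Lark = Lark
Ash ∨ Lark = Ash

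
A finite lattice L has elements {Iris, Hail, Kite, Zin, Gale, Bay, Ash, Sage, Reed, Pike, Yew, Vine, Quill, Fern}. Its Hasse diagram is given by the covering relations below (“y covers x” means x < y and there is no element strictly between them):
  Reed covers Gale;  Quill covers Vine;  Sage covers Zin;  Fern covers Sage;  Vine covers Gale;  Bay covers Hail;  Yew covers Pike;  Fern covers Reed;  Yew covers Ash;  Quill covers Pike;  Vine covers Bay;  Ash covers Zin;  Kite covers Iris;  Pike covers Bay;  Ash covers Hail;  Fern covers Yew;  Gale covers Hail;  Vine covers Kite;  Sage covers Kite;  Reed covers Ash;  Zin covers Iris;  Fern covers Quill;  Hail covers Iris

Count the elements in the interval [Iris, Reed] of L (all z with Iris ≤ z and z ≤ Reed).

The interval [Iris, Reed] = {Ash, Gale, Hail, Iris, Reed, Zin}, which has 6 elements.

6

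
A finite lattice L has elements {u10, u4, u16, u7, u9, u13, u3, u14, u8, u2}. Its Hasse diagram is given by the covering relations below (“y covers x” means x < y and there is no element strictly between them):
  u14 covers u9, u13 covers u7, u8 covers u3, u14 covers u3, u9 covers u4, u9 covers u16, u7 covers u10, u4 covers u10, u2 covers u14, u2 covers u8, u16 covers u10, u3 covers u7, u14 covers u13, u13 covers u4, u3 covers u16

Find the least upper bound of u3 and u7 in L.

u3

Common upper bounds of {u3, u7}: u14, u2, u3, u8.
The least among these is u3.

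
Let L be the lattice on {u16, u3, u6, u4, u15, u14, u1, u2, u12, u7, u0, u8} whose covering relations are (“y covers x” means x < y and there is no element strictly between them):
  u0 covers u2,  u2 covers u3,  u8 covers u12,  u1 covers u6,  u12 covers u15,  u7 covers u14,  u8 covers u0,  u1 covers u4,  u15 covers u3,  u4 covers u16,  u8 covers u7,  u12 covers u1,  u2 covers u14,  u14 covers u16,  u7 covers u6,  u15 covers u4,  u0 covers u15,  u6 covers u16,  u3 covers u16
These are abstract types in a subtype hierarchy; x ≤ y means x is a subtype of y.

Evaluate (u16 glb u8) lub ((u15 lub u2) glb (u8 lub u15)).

u16 ∧ u8 = u16
u15 ∨ u2 = u0
u8 ∨ u15 = u8
u0 ∧ u8 = u0
u16 ∨ u0 = u0

u0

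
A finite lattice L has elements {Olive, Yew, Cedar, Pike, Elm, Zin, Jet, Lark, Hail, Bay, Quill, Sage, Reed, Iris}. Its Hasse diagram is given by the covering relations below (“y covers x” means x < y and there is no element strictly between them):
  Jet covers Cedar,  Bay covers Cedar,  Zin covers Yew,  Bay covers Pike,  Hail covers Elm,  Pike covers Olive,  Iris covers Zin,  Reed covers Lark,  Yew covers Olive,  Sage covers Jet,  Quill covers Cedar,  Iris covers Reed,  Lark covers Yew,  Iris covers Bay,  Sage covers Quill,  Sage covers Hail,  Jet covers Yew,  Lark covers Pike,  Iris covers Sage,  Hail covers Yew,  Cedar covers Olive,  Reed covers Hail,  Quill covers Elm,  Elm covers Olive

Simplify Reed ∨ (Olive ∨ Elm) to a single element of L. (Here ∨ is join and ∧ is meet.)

Olive ∨ Elm = Elm
Reed ∨ Elm = Reed

Reed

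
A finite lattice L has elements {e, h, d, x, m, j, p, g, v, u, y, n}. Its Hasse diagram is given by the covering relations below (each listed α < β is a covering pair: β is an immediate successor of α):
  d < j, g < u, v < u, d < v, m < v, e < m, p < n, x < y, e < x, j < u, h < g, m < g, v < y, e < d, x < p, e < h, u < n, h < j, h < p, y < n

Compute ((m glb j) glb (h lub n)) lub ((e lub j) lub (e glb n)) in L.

m ∧ j = e
h ∨ n = n
e ∧ n = e
e ∨ j = j
e ∧ n = e
j ∨ e = j
e ∨ j = j

j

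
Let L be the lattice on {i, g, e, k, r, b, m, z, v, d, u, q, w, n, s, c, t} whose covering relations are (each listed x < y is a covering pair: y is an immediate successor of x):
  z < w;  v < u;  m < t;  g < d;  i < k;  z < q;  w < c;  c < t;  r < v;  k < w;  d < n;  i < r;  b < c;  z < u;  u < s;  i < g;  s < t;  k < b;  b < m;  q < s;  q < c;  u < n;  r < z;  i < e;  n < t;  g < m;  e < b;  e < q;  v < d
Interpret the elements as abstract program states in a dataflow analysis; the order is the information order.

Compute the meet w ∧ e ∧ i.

Common lower bounds of {w, e, i}: i.
The greatest among these is i.

i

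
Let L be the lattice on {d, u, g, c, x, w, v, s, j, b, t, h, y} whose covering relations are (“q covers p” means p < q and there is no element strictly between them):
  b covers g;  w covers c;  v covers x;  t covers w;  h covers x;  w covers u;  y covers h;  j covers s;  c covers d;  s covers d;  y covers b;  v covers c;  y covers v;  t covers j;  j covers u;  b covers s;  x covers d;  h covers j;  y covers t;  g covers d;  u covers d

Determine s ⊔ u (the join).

j

Common upper bounds of {s, u}: h, j, t, y.
The least among these is j.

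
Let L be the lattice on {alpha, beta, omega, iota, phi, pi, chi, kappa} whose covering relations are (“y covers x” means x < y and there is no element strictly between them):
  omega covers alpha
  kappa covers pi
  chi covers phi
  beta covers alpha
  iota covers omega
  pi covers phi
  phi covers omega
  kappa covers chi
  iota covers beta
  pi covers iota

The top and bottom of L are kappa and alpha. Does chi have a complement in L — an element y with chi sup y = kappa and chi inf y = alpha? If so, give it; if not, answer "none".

Need y with chi ∨ y = kappa and chi ∧ y = alpha.
Checking each element gives: beta.

beta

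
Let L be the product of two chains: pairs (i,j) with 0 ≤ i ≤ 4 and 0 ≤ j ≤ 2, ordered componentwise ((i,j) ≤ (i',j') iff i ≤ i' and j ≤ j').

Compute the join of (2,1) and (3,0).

In a product of chains, the join is componentwise max, giving (3,1).

(3,1)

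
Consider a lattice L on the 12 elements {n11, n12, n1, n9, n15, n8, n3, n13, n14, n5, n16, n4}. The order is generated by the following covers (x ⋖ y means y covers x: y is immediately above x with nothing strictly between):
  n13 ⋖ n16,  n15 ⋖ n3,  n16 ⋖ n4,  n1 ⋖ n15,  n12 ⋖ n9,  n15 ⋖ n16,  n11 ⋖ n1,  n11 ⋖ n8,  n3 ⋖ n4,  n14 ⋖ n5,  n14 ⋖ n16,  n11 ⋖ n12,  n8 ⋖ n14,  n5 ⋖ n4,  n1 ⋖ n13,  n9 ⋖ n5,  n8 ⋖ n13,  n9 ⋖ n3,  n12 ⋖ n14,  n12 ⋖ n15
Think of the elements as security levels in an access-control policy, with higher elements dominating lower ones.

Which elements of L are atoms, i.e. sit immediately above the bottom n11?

n1, n12, n8

The atoms are exactly the elements that cover n11: n1, n12, n8.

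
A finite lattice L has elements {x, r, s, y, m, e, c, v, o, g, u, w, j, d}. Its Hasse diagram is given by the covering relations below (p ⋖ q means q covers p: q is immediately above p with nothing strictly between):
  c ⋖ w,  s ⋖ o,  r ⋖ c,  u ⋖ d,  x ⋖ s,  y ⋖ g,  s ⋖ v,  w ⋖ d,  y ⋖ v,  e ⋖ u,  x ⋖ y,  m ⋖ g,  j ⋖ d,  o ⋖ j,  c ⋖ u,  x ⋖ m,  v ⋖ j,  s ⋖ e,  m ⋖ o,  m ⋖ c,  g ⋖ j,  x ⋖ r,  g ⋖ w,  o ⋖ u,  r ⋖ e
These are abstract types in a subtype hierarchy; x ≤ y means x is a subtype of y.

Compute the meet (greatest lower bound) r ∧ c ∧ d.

Common lower bounds of {r, c, d}: r, x.
The greatest among these is r.

r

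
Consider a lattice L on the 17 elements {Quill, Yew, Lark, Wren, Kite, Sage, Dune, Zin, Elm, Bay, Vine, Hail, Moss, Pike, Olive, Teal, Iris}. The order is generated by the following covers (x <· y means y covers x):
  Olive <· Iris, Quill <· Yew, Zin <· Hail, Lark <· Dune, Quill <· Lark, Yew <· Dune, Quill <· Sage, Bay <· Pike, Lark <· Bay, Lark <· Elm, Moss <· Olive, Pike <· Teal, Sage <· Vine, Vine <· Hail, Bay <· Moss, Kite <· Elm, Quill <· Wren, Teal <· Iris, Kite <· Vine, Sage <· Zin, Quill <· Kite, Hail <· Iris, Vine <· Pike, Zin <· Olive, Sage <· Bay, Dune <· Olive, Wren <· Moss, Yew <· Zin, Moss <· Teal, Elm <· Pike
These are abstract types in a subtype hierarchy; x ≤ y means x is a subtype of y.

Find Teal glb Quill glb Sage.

Quill

Common lower bounds of {Teal, Quill, Sage}: Quill.
The greatest among these is Quill.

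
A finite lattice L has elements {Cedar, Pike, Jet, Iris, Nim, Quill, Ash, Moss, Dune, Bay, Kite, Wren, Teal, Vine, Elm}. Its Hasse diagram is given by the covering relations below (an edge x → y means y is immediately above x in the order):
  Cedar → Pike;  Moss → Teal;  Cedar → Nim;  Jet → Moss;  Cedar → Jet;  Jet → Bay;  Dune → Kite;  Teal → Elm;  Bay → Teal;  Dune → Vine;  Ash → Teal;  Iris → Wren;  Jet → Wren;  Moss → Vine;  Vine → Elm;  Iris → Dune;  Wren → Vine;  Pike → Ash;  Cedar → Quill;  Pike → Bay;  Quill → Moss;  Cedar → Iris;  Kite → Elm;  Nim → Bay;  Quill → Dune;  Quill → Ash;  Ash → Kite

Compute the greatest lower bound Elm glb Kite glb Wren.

Iris

Common lower bounds of {Elm, Kite, Wren}: Cedar, Iris.
The greatest among these is Iris.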